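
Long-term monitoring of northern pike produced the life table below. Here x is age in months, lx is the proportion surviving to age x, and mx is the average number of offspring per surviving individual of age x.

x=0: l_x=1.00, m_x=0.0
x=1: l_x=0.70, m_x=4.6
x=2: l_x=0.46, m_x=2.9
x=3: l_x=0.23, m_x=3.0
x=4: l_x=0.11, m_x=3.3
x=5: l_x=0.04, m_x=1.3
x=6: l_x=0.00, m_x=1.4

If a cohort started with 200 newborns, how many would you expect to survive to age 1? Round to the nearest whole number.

140

Expected survivors = N0 · l_1 = 200 × 0.70 = 140 → 140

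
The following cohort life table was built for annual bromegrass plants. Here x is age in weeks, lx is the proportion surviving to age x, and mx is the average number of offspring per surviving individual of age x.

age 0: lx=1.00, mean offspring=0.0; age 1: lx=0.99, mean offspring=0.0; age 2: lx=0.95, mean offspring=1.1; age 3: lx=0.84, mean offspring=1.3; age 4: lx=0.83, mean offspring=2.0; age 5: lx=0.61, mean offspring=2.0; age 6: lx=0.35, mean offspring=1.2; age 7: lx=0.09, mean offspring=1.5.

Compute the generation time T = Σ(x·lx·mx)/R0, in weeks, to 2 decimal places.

lx·mx: 0, 0, 1.045, 1.092, 1.66, 1.22, 0.42, 0.135 → R0 = 5.572
x·lx·mx: 0, 0, 2.09, 3.276, 6.64, 6.1, 2.52, 0.945 → Σ = 21.571
T = 21.571 / 5.572 = 3.871321… → 3.87

3.87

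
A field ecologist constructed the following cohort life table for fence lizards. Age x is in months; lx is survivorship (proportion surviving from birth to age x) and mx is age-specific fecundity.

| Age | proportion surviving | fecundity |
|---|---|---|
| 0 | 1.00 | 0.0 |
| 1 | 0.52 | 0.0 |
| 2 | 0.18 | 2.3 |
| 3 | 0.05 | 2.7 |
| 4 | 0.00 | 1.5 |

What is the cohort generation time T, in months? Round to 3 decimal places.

lx·mx: 0, 0, 0.414, 0.135, 0 → R0 = 0.549
x·lx·mx: 0, 0, 0.828, 0.405, 0 → Σ = 1.233
T = 1.233 / 0.549 = 2.245902… → 2.246

2.246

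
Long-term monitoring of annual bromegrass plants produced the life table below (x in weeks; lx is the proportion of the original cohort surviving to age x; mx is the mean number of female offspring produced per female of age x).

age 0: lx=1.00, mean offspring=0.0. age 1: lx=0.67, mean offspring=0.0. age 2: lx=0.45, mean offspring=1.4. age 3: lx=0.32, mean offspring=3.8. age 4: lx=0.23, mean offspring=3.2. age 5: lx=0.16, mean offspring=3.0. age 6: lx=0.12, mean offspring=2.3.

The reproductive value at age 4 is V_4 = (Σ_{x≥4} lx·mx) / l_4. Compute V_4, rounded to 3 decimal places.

lx·mx for x ≥ 4: 0.736, 0.48, 0.276 → sum = 1.492
V_4 = 1.492 / l_4 = 1.492 / 0.23 = 6.486957… → 6.487

6.487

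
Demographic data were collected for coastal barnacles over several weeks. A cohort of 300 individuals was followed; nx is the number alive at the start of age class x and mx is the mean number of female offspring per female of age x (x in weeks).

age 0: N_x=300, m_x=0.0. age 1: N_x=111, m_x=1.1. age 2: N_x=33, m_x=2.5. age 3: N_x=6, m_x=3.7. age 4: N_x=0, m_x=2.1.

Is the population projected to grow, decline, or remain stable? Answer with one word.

declining

lx = nx/n0 = nx/300: 1, 0.37, 0.11, 0.02, 0
R0 = Σ lx·mx = 0 + 0.407 + 0.275 + 0.074 + 0 = 0.756
R0 < 1, so the population is declining.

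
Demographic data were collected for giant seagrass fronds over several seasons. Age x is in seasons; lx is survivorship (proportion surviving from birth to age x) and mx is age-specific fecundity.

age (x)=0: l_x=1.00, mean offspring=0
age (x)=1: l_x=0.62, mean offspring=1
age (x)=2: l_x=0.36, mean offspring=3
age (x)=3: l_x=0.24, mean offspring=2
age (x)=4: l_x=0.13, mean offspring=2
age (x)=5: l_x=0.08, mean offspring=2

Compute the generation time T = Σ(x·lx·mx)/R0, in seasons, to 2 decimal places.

2.33

lx·mx: 0, 0.62, 1.08, 0.48, 0.26, 0.16 → R0 = 2.6
x·lx·mx: 0, 0.62, 2.16, 1.44, 1.04, 0.8 → Σ = 6.06
T = 6.06 / 2.6 = 2.330769… → 2.33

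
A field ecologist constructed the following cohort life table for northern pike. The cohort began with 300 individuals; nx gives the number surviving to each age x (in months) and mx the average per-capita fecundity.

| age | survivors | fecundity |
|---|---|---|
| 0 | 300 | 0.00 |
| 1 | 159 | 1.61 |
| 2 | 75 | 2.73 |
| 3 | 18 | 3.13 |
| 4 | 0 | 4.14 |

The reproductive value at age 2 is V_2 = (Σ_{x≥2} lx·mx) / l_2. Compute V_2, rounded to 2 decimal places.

lx = nx/n0 = nx/300: 1, 0.53, 0.25, 0.06, 0
lx·mx for x ≥ 2: 0.6825, 0.1878, 0 → sum = 0.8703
V_2 = 0.8703 / l_2 = 0.8703 / 0.25 = 3.4812 → 3.48

3.48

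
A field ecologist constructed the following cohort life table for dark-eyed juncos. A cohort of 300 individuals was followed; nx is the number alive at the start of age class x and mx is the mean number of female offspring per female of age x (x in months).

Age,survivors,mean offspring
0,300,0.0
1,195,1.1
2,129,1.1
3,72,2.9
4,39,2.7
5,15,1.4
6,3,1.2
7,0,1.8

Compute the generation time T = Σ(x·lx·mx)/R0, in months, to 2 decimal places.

2.41

lx = nx/n0 = nx/300: 1, 0.65, 0.43, 0.24, 0.13, 0.05, 0.01, 0
lx·mx: 0, 0.715, 0.473, 0.696, 0.351, 0.07, 0.012, 0 → R0 = 2.317
x·lx·mx: 0, 0.715, 0.946, 2.088, 1.404, 0.35, 0.072, 0 → Σ = 5.575
T = 5.575 / 2.317 = 2.406129… → 2.41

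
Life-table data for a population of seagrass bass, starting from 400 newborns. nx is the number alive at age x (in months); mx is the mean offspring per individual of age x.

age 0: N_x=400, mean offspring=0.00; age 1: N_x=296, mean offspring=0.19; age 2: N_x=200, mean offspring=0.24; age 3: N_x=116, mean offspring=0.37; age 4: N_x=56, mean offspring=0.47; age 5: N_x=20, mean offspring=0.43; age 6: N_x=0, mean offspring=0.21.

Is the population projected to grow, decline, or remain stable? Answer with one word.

declining

lx = nx/n0 = nx/400: 1, 0.74, 0.5, 0.29, 0.14, 0.05, 0
R0 = Σ lx·mx = 0 + 0.1406 + 0.12 + 0.1073 + 0.0658 + 0.0215 + 0 = 0.4552
R0 < 1, so the population is declining.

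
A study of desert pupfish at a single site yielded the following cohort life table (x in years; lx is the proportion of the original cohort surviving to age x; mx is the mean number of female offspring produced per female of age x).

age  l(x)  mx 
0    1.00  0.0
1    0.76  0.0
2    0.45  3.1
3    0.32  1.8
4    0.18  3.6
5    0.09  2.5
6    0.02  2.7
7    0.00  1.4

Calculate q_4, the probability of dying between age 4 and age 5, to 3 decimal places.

q_4 = (l_4 − l_5) / l_4 = (0.18 − 0.09) / 0.18
     = 0.09 / 0.18 = 0.5 → 0.500

0.500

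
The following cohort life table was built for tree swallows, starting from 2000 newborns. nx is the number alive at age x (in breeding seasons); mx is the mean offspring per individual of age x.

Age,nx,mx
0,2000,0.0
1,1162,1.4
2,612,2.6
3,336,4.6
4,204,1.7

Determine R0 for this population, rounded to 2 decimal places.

lx = nx/n0 = nx/2000: 1, 0.581, 0.306, 0.168, 0.102
lx·mx by age: 0, 0.8134, 0.7956, 0.7728, 0.1734
R0 = Σ lx·mx = 2.5552 → 2.56

2.56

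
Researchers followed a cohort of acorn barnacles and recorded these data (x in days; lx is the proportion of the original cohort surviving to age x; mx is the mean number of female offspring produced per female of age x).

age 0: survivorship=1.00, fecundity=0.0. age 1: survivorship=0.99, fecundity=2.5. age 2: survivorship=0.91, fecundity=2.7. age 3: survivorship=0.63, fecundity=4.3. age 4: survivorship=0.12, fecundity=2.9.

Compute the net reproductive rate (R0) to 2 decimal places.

lx·mx by age: 0, 2.475, 2.457, 2.709, 0.348
R0 = Σ lx·mx = 7.989 → 7.99

7.99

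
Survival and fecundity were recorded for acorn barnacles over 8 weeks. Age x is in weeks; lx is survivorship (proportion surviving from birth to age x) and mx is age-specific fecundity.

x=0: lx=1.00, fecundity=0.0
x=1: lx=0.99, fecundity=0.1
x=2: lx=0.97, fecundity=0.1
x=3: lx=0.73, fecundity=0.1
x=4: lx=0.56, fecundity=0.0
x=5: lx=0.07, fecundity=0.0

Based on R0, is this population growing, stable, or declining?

R0 = Σ lx·mx = 0 + 0.099 + 0.097 + 0.073 + 0 + 0 = 0.269
R0 < 1, so the population is declining.

declining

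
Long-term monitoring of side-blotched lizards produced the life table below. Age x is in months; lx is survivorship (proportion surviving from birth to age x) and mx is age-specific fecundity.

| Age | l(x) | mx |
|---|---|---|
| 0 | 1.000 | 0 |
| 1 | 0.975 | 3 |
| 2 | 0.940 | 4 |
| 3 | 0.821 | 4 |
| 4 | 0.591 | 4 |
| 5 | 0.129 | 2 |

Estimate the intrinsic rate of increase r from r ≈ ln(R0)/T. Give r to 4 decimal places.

1.0274

R0 = Σ lx·mx = 0 + 2.925 + 3.76 + 3.284 + 2.364 + 0.258 = 12.591
Σ x·lx·mx = 31.043; T = 31.043/12.591 = 2.46549…
r ≈ ln(R0)/T = ln(12.591)/2.46549… = 1.027374… → 1.0274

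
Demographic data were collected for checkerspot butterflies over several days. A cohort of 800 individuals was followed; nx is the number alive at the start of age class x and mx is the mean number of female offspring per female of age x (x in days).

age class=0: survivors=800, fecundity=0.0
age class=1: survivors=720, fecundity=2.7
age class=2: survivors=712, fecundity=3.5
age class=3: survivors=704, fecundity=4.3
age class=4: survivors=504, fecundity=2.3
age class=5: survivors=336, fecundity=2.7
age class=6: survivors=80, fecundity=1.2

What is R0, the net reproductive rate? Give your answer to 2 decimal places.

12.03

lx = nx/n0 = nx/800: 1, 0.9, 0.89, 0.88, 0.63, 0.42, 0.1
lx·mx by age: 0, 2.43, 3.115, 3.784, 1.449, 1.134, 0.12
R0 = Σ lx·mx = 12.032 → 12.03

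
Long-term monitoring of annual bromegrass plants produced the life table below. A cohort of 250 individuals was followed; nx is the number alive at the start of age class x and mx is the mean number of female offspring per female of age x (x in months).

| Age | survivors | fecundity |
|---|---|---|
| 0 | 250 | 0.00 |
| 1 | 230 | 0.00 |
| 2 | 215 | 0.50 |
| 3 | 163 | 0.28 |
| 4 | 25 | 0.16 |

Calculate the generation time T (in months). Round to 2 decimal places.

2.34

lx = nx/n0 = nx/250: 1, 0.92, 0.86, 0.652, 0.1
lx·mx: 0, 0, 0.43, 0.18256, 0.016 → R0 = 0.62856
x·lx·mx: 0, 0, 0.86, 0.54768, 0.064 → Σ = 1.47168
T = 1.47168 / 0.62856 = 2.341352… → 2.34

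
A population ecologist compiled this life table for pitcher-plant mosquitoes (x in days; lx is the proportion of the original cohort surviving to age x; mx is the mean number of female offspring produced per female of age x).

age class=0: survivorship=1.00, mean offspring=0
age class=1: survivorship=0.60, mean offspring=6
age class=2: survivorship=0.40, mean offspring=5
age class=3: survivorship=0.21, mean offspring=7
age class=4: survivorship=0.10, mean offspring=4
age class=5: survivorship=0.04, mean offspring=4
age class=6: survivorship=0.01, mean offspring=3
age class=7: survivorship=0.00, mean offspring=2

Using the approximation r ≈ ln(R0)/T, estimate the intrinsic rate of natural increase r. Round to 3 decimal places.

R0 = Σ lx·mx = 0 + 3.6 + 2 + 1.47 + 0.4 + 0.16 + 0.03 + 0 = 7.66
Σ x·lx·mx = 14.59; T = 14.59/7.66 = 1.9047…
r ≈ ln(R0)/T = ln(7.66)/1.9047… = 1.06894… → 1.069

1.069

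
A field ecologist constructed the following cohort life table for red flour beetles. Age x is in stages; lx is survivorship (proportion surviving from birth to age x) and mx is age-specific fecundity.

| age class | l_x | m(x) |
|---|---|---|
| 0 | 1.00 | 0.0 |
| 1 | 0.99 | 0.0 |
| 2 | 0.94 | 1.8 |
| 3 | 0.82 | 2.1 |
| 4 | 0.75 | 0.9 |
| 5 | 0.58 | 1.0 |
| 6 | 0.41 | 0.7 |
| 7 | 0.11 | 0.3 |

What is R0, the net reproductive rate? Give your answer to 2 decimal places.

lx·mx by age: 0, 0, 1.692, 1.722, 0.675, 0.58, 0.287, 0.033
R0 = Σ lx·mx = 4.989 → 4.99

4.99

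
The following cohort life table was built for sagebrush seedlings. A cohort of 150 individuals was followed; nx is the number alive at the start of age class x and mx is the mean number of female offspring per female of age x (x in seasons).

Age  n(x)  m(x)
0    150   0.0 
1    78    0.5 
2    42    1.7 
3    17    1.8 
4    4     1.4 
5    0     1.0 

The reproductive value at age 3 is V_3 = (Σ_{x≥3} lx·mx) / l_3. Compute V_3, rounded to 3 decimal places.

lx = nx/n0 = nx/150: 1, 0.52, 0.28, 0.11333…, 0.02667…, 0
lx·mx for x ≥ 3: 0.204…, 0.037333…, 0 → sum = 0.241333…
V_3 = 0.241333… / l_3 = 0.241333… / 0.113333… = 2.129412… → 2.129

2.129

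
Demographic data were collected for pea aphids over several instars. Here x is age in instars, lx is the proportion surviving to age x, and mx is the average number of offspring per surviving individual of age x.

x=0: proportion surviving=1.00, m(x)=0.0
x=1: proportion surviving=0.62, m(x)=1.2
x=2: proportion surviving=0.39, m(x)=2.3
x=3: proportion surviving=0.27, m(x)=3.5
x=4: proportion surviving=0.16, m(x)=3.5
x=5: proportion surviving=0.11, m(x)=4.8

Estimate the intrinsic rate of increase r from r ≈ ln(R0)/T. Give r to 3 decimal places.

R0 = Σ lx·mx = 0 + 0.744 + 0.897 + 0.945 + 0.56 + 0.528 = 3.674
Σ x·lx·mx = 10.253; T = 10.253/3.674 = 2.79069…
r ≈ ln(R0)/T = ln(3.674)/2.79069… = 0.46629… → 0.466

0.466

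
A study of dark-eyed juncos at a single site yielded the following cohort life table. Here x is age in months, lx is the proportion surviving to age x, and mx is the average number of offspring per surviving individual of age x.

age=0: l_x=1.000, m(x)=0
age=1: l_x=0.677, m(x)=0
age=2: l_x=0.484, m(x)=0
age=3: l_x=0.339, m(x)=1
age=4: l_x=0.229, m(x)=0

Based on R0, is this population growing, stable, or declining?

declining

R0 = Σ lx·mx = 0 + 0 + 0 + 0.339 + 0 = 0.339
R0 < 1, so the population is declining.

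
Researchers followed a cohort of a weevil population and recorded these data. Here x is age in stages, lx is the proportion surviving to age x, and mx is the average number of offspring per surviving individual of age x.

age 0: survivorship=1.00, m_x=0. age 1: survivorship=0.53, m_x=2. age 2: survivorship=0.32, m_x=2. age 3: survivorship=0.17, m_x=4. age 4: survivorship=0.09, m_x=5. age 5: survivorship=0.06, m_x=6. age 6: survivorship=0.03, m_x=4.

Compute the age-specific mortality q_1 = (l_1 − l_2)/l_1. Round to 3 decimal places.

q_1 = (l_1 − l_2) / l_1 = (0.53 − 0.32) / 0.53
     = 0.21 / 0.53 = 0.396226… → 0.396

0.396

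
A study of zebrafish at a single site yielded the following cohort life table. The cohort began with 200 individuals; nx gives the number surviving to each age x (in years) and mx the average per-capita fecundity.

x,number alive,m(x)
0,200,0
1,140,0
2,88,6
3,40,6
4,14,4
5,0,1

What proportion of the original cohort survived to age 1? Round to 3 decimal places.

l_1 = n_1/n_0 = 140/200 = 0.7 → 0.700

0.700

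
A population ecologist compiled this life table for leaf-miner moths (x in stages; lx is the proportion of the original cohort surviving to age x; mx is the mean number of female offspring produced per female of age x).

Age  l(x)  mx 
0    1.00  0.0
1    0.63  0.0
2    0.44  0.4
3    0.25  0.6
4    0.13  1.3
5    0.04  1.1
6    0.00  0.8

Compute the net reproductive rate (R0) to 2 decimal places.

0.54

lx·mx by age: 0, 0, 0.176, 0.15, 0.169, 0.044, 0
R0 = Σ lx·mx = 0.539 → 0.54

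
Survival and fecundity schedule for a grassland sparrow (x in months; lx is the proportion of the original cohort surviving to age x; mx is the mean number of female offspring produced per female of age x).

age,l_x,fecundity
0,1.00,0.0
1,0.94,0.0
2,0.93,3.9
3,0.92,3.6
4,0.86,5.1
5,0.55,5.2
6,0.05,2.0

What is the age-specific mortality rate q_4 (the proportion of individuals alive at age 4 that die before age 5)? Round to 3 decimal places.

q_4 = (l_4 − l_5) / l_4 = (0.86 − 0.55) / 0.86
     = 0.31 / 0.86 = 0.360465… → 0.360

0.360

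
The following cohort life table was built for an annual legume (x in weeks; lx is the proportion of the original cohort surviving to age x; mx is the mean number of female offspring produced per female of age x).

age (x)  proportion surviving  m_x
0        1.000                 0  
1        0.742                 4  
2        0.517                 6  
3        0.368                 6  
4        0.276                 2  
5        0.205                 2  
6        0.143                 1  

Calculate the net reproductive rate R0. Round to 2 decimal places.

lx·mx by age: 0, 2.968, 3.102, 2.208, 0.552, 0.41, 0.143
R0 = Σ lx·mx = 9.383 → 9.38

9.38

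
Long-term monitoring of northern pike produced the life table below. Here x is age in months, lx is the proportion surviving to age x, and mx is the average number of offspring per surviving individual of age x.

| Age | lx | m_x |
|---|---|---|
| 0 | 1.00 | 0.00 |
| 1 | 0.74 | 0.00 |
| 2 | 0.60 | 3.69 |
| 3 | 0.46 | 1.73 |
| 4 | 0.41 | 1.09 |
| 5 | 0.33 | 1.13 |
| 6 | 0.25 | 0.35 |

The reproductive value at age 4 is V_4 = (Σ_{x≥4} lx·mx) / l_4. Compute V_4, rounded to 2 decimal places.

lx·mx for x ≥ 4: 0.4469, 0.3729, 0.0875 → sum = 0.9073
V_4 = 0.9073 / l_4 = 0.9073 / 0.41 = 2.212927… → 2.21

2.21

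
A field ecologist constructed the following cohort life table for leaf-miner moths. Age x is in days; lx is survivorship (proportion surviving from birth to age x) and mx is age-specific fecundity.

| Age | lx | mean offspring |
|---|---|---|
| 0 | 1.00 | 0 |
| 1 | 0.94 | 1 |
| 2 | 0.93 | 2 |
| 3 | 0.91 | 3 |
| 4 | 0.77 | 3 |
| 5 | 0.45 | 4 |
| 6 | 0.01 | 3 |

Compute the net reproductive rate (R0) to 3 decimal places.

lx·mx by age: 0, 0.94, 1.86, 2.73, 2.31, 1.8, 0.03
R0 = Σ lx·mx = 9.67 → 9.670

9.670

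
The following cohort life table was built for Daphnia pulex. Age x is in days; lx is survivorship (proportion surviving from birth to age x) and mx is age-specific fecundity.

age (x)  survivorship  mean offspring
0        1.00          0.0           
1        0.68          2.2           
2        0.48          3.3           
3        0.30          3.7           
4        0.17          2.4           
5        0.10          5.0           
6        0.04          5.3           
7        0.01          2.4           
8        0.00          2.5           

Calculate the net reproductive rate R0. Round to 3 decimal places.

5.334

lx·mx by age: 0, 1.496, 1.584, 1.11, 0.408, 0.5, 0.212, 0.024, 0
R0 = Σ lx·mx = 5.334 → 5.334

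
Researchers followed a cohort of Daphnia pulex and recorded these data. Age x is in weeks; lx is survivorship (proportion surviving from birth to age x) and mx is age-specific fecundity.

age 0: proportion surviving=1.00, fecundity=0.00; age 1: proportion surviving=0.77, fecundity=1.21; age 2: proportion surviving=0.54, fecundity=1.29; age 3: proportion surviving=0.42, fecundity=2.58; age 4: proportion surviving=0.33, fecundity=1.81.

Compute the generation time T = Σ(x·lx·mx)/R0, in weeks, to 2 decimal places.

2.41

lx·mx: 0, 0.9317, 0.6966, 1.0836, 0.5973 → R0 = 3.3092
x·lx·mx: 0, 0.9317, 1.3932, 3.2508, 2.3892 → Σ = 7.9649
T = 7.9649 / 3.3092 = 2.406896… → 2.41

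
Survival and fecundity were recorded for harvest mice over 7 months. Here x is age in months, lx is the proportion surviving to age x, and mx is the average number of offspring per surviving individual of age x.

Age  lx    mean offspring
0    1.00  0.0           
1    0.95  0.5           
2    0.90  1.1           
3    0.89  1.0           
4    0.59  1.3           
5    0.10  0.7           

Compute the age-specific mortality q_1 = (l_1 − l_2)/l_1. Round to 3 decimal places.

q_1 = (l_1 − l_2) / l_1 = (0.95 − 0.9) / 0.95
     = 0.05 / 0.95 = 0.052632… → 0.053

0.053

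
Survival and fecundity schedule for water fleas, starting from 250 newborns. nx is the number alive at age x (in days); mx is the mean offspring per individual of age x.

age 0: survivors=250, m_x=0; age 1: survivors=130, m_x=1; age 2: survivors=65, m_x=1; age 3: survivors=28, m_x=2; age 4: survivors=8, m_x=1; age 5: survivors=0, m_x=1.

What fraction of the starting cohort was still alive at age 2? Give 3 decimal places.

0.260

l_2 = n_2/n_0 = 65/250 = 0.26 → 0.260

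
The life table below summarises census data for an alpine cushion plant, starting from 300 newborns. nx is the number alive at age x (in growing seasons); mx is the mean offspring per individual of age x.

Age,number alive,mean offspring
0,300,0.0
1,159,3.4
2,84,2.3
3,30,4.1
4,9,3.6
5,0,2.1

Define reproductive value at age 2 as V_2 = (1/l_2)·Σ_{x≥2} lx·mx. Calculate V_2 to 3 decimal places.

4.150

lx = nx/n0 = nx/300: 1, 0.53, 0.28, 0.1, 0.03, 0
lx·mx for x ≥ 2: 0.644, 0.41, 0.108, 0 → sum = 1.162
V_2 = 1.162 / l_2 = 1.162 / 0.28 = 4.15 → 4.150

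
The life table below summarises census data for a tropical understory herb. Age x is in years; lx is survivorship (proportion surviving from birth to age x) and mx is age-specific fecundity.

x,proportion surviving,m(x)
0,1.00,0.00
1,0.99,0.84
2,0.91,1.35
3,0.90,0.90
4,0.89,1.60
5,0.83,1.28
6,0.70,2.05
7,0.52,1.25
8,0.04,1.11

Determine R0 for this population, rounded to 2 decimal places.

7.49

lx·mx by age: 0, 0.8316, 1.2285, 0.81, 1.424, 1.0624, 1.435, 0.65, 0.0444
R0 = Σ lx·mx = 7.4859 → 7.49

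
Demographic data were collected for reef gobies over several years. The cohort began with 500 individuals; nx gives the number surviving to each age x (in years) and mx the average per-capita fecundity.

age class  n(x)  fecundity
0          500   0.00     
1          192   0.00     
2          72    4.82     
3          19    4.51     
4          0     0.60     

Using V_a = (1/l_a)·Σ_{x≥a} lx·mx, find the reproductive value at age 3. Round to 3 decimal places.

lx = nx/n0 = nx/500: 1, 0.384, 0.144, 0.038, 0
lx·mx for x ≥ 3: 0.17138, 0 → sum = 0.17138
V_3 = 0.17138 / l_3 = 0.17138 / 0.038 = 4.51 → 4.510

4.510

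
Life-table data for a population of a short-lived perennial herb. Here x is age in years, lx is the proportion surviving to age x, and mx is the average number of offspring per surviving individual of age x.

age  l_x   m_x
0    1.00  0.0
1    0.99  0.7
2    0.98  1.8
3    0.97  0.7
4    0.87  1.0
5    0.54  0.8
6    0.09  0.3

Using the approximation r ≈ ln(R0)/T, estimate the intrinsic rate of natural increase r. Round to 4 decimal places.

R0 = Σ lx·mx = 0 + 0.693 + 1.764 + 0.679 + 0.87 + 0.432 + 0.027 = 4.465
Σ x·lx·mx = 12.06; T = 12.06/4.465 = 2.70101…
r ≈ ln(R0)/T = ln(4.465)/2.70101… = 0.553967… → 0.5540

0.5540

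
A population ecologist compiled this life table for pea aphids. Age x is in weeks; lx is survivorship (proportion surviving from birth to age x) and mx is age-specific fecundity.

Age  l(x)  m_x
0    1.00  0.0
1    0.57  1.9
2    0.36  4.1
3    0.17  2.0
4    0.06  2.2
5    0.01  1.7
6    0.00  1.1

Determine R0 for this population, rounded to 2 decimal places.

lx·mx by age: 0, 1.083, 1.476, 0.34, 0.132, 0.017, 0
R0 = Σ lx·mx = 3.048 → 3.05

3.05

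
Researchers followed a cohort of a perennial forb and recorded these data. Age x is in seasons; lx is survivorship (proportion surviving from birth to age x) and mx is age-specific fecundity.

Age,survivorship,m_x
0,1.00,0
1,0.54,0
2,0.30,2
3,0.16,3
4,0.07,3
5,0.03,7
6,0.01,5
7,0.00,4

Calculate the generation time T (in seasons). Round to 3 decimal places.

lx·mx: 0, 0, 0.6, 0.48, 0.21, 0.21, 0.05, 0 → R0 = 1.55
x·lx·mx: 0, 0, 1.2, 1.44, 0.84, 1.05, 0.3, 0 → Σ = 4.83
T = 4.83 / 1.55 = 3.116129… → 3.116

3.116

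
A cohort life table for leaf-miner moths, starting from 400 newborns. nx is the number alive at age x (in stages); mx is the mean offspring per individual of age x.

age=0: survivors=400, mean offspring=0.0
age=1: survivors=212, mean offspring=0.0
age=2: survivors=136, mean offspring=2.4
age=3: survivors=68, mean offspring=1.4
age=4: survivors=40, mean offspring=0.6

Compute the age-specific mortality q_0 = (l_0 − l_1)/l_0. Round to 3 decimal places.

lx = nx/n0 = nx/400: 1, 0.53, 0.34, 0.17, 0.1
q_0 = (l_0 − l_1) / l_0 = (1 − 0.53) / 1
     = 0.47 / 1 = 0.47 → 0.470

0.470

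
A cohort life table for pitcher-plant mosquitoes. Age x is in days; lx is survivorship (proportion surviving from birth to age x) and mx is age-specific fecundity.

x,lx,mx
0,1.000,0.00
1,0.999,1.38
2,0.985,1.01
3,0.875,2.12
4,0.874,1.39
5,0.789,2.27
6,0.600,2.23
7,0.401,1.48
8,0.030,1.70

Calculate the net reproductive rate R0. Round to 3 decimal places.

9.217

lx·mx by age: 0, 1.37862, 0.99485, 1.855, 1.21486, 1.79103, 1.338, 0.59348, 0.051
R0 = Σ lx·mx = 9.21684 → 9.217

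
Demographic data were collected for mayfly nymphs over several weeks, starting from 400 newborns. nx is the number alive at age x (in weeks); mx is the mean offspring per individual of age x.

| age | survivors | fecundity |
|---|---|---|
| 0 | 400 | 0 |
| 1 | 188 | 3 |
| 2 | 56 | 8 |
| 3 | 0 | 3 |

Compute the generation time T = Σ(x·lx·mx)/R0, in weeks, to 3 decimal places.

1.443

lx = nx/n0 = nx/400: 1, 0.47, 0.14, 0
lx·mx: 0, 1.41, 1.12, 0 → R0 = 2.53
x·lx·mx: 0, 1.41, 2.24, 0 → Σ = 3.65
T = 3.65 / 2.53 = 1.442688… → 1.443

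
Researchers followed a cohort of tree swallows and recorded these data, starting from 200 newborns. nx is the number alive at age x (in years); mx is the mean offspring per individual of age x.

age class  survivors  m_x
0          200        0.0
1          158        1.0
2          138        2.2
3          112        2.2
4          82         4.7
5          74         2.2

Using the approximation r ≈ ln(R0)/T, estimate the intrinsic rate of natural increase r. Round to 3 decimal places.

0.598

lx = nx/n0 = nx/200: 1, 0.79, 0.69, 0.56, 0.41, 0.37
R0 = Σ lx·mx = 0 + 0.79 + 1.518 + 1.232 + 1.927 + 0.814 = 6.281
Σ x·lx·mx = 19.3; T = 19.3/6.281 = 3.07276…
r ≈ ln(R0)/T = ln(6.281)/3.07276… = 0.59801… → 0.598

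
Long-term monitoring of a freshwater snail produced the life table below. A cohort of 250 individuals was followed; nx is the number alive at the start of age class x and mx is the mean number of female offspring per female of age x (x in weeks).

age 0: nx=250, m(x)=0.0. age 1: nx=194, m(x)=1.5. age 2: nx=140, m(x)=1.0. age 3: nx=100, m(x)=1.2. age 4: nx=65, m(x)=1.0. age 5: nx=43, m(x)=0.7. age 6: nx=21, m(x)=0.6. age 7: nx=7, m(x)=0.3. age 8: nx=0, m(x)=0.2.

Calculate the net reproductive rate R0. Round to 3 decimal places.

2.643

lx = nx/n0 = nx/250: 1, 0.776, 0.56, 0.4, 0.26, 0.172, 0.084, 0.028, 0
lx·mx by age: 0, 1.164, 0.56, 0.48, 0.26, 0.1204, 0.0504, 0.0084, 0
R0 = Σ lx·mx = 2.6432 → 2.643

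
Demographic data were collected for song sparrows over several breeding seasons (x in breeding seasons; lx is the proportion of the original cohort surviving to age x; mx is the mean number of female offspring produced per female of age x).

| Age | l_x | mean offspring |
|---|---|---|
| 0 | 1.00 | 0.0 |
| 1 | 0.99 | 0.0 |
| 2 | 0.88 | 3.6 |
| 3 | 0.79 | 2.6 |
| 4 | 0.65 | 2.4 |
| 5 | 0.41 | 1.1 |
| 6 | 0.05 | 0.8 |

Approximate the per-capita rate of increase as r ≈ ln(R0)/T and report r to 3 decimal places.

0.680

R0 = Σ lx·mx = 0 + 0 + 3.168 + 2.054 + 1.56 + 0.451 + 0.04 = 7.273
Σ x·lx·mx = 21.233; T = 21.233/7.273 = 2.91943…
r ≈ ln(R0)/T = ln(7.273)/2.91943… = 0.67964… → 0.680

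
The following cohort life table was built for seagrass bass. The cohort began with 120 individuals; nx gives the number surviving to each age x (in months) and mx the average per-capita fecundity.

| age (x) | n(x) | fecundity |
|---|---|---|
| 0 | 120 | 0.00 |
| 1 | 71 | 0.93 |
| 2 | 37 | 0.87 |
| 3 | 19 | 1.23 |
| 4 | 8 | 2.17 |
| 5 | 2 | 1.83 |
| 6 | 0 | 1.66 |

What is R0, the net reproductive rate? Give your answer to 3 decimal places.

lx = nx/n0 = nx/120: 1, 0.59167…, 0.30833…, 0.15833…, 0.06667…, 0.01667…, 0
lx·mx by age: 0, 0.55025…, 0.26825…, 0.19475…, 0.144667…, 0.0305…, 0
R0 = Σ lx·mx = 1.188417… → 1.188

1.188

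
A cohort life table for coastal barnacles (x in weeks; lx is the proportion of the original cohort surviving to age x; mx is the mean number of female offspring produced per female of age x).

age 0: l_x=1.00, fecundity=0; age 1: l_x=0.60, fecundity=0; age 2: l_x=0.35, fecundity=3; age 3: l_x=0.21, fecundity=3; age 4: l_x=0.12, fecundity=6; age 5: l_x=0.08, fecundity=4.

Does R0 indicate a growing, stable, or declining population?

growing

R0 = Σ lx·mx = 0 + 0 + 1.05 + 0.63 + 0.72 + 0.32 = 2.72
R0 > 1, so the population is growing.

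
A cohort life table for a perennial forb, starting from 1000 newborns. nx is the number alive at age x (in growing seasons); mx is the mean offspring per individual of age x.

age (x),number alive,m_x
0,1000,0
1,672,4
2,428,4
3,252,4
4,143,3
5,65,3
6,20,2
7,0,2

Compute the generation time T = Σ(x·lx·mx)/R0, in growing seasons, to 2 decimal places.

1.99

lx = nx/n0 = nx/1000: 1, 0.672, 0.428, 0.252, 0.143, 0.065, 0.02, 0
lx·mx: 0, 2.688, 1.712, 1.008, 0.429, 0.195, 0.04, 0 → R0 = 6.072
x·lx·mx: 0, 2.688, 3.424, 3.024, 1.716, 0.975, 0.24, 0 → Σ = 12.067
T = 12.067 / 6.072 = 1.987319… → 1.99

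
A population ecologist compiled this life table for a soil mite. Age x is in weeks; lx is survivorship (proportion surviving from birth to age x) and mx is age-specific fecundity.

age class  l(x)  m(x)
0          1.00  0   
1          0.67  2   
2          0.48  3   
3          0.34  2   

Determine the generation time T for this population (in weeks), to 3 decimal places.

lx·mx: 0, 1.34, 1.44, 0.68 → R0 = 3.46
x·lx·mx: 0, 1.34, 2.88, 2.04 → Σ = 6.26
T = 6.26 / 3.46 = 1.809249… → 1.809

1.809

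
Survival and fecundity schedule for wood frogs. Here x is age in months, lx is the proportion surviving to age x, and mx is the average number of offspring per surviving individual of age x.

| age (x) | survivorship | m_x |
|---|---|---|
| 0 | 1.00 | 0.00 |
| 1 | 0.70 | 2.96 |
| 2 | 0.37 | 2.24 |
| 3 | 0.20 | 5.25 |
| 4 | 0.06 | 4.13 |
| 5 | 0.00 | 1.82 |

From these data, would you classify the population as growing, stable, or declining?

R0 = Σ lx·mx = 0 + 2.072 + 0.8288 + 1.05 + 0.2478 + 0 = 4.1986
R0 > 1, so the population is growing.

growing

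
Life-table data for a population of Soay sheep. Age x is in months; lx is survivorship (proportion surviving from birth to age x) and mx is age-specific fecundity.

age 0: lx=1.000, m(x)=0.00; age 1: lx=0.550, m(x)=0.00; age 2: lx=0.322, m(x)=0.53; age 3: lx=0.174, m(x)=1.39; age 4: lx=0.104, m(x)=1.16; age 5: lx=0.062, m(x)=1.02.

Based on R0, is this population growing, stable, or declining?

R0 = Σ lx·mx = 0 + 0 + 0.17066 + 0.24186 + 0.12064 + 0.06324 = 0.5964
R0 < 1, so the population is declining.

declining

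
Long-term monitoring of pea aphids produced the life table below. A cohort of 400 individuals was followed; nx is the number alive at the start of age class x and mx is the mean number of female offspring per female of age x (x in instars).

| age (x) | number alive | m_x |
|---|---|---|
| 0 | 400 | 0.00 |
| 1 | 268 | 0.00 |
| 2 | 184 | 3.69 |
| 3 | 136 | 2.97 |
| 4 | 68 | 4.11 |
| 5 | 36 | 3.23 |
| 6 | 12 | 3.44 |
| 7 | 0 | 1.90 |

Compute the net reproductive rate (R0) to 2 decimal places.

3.80

lx = nx/n0 = nx/400: 1, 0.67, 0.46, 0.34, 0.17, 0.09, 0.03, 0
lx·mx by age: 0, 0, 1.6974, 1.0098, 0.6987, 0.2907, 0.1032, 0
R0 = Σ lx·mx = 3.7998 → 3.80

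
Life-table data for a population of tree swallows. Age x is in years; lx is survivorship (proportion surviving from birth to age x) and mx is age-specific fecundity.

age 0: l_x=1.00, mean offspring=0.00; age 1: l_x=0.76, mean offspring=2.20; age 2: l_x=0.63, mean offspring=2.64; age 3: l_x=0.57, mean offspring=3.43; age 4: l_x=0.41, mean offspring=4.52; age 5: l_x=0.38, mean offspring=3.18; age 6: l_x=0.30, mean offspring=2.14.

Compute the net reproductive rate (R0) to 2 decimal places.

lx·mx by age: 0, 1.672, 1.6632, 1.9551, 1.8532, 1.2084, 0.642
R0 = Σ lx·mx = 8.9939 → 8.99

8.99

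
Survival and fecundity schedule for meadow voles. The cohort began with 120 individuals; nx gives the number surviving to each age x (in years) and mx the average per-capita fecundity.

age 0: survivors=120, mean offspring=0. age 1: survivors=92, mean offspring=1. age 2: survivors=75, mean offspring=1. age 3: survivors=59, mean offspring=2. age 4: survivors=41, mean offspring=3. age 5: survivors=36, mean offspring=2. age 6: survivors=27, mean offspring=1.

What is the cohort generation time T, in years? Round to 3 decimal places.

3.176

lx = nx/n0 = nx/120: 1, 0.76667…, 0.625, 0.49167…, 0.34167…, 0.3, 0.225
lx·mx: 0, 0.766667…, 0.625, 0.983333…, 1.025…, 0.6, 0.225 → R0 = 4.225…
x·lx·mx: 0, 0.766667…, 1.25, 2.95…, 4.1…, 3, 1.35 → Σ = 13.416667…
T = 13.416667… / 4.225… = 3.175542… → 3.176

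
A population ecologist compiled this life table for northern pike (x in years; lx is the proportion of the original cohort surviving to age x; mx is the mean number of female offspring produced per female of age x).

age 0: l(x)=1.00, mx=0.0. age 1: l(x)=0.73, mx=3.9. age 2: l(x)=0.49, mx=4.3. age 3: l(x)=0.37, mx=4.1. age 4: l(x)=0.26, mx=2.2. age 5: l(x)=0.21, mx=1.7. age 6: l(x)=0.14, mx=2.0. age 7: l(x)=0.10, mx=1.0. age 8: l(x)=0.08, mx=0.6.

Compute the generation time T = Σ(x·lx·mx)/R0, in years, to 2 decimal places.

2.36

lx·mx: 0, 2.847, 2.107, 1.517, 0.572, 0.357, 0.28, 0.1, 0.048 → R0 = 7.828
x·lx·mx: 0, 2.847, 4.214, 4.551, 2.288, 1.785, 1.68, 0.7, 0.384 → Σ = 18.449
T = 18.449 / 7.828 = 2.356796… → 2.36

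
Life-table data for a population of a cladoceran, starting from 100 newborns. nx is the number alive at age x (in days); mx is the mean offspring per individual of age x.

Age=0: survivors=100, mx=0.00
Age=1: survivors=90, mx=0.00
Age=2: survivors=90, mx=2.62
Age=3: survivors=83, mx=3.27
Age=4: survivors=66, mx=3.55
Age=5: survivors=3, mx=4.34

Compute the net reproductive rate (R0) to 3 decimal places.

7.545

lx = nx/n0 = nx/100: 1, 0.9, 0.9, 0.83, 0.66, 0.03
lx·mx by age: 0, 0, 2.358, 2.7141, 2.343, 0.1302
R0 = Σ lx·mx = 7.5453 → 7.545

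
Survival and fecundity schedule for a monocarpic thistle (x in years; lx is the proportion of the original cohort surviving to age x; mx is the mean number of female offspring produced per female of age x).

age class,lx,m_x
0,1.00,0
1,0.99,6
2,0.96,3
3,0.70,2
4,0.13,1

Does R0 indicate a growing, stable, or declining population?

R0 = Σ lx·mx = 0 + 5.94 + 2.88 + 1.4 + 0.13 = 10.35
R0 > 1, so the population is growing.

growing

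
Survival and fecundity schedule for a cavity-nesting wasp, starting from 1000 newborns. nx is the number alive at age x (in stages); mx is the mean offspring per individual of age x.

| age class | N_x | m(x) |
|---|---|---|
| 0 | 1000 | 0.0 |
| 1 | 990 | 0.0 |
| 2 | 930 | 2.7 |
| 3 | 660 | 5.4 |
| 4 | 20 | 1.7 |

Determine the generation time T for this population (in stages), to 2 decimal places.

lx = nx/n0 = nx/1000: 1, 0.99, 0.93, 0.66, 0.02
lx·mx: 0, 0, 2.511, 3.564, 0.034 → R0 = 6.109
x·lx·mx: 0, 0, 5.022, 10.692, 0.136 → Σ = 15.85
T = 15.85 / 6.109 = 2.594533… → 2.59

2.59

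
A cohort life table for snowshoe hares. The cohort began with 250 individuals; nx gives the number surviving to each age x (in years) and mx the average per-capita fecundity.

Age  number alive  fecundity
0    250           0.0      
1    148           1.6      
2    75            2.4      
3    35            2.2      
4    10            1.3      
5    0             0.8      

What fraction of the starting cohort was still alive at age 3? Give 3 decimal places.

l_3 = n_3/n_0 = 35/250 = 0.14 → 0.140

0.140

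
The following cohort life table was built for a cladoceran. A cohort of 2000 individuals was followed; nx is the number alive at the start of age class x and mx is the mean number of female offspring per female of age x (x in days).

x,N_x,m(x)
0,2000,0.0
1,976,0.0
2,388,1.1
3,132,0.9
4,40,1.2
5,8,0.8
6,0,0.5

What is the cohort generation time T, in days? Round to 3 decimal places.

lx = nx/n0 = nx/2000: 1, 0.488, 0.194, 0.066, 0.02, 0.004, 0
lx·mx: 0, 0, 0.2134, 0.0594, 0.024, 0.0032, 0 → R0 = 0.3
x·lx·mx: 0, 0, 0.4268, 0.1782, 0.096, 0.016, 0 → Σ = 0.717
T = 0.717 / 0.3 = 2.39 → 2.390

2.390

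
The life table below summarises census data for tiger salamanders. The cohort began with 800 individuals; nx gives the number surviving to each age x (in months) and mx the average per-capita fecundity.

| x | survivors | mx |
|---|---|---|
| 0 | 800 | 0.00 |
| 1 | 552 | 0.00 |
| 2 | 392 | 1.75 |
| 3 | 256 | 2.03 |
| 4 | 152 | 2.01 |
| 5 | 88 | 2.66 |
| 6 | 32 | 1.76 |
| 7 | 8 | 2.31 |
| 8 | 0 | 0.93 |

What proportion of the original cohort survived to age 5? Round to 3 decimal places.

l_5 = n_5/n_0 = 88/800 = 0.11 → 0.110

0.110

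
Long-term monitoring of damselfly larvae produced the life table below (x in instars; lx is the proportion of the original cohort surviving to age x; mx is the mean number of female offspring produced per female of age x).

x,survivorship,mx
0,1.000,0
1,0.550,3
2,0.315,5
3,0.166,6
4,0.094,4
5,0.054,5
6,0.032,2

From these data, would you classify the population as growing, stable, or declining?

R0 = Σ lx·mx = 0 + 1.65 + 1.575 + 0.996 + 0.376 + 0.27 + 0.064 = 4.931
R0 > 1, so the population is growing.

growing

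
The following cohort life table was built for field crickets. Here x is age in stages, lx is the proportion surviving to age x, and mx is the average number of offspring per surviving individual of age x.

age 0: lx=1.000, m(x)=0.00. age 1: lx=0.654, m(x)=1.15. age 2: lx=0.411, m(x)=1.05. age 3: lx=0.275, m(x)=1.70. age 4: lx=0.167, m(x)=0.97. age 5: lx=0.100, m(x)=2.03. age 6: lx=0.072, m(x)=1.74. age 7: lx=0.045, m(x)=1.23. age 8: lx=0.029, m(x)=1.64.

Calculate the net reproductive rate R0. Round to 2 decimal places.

lx·mx by age: 0, 0.7521, 0.43155, 0.4675, 0.16199, 0.203, 0.12528, 0.05535, 0.04756
R0 = Σ lx·mx = 2.24433 → 2.24

2.24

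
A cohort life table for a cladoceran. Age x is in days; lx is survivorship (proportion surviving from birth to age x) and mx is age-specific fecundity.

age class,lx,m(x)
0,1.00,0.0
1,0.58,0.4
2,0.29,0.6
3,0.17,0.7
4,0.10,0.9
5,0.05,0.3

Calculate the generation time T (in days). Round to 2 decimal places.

lx·mx: 0, 0.232, 0.174, 0.119, 0.09, 0.015 → R0 = 0.63
x·lx·mx: 0, 0.232, 0.348, 0.357, 0.36, 0.075 → Σ = 1.372
T = 1.372 / 0.63 = 2.177778… → 2.18

2.18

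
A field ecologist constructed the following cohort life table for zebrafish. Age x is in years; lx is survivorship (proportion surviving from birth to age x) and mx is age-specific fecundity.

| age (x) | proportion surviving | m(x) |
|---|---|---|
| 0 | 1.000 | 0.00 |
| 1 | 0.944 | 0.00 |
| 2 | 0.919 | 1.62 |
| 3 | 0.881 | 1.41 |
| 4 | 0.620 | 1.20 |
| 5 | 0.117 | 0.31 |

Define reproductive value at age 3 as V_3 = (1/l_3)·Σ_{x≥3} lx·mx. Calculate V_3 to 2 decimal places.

lx·mx for x ≥ 3: 1.24221, 0.744, 0.03627 → sum = 2.02248
V_3 = 2.02248 / l_3 = 2.02248 / 0.881 = 2.295664… → 2.30

2.30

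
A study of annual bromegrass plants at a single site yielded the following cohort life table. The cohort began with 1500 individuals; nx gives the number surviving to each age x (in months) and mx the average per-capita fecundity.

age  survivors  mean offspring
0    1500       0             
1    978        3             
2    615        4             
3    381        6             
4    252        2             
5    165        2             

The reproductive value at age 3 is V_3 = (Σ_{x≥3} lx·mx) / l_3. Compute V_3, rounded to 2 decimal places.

8.19

lx = nx/n0 = nx/1500: 1, 0.652, 0.41, 0.254, 0.168, 0.11
lx·mx for x ≥ 3: 1.524, 0.336, 0.22 → sum = 2.08
V_3 = 2.08 / l_3 = 2.08 / 0.254 = 8.188976… → 8.19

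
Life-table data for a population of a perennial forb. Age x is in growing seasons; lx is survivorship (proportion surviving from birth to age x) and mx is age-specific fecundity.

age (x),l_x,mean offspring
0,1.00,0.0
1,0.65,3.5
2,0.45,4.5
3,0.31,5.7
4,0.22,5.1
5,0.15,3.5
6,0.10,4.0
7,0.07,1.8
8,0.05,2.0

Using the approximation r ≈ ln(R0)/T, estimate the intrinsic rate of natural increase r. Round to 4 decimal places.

0.7751

R0 = Σ lx·mx = 0 + 2.275 + 2.025 + 1.767 + 1.122 + 0.525 + 0.4 + 0.126 + 0.1 = 8.34
Σ x·lx·mx = 22.821; T = 22.821/8.34 = 2.73633…
r ≈ ln(R0)/T = ln(8.34)/2.73633… = 0.775149… → 0.7751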